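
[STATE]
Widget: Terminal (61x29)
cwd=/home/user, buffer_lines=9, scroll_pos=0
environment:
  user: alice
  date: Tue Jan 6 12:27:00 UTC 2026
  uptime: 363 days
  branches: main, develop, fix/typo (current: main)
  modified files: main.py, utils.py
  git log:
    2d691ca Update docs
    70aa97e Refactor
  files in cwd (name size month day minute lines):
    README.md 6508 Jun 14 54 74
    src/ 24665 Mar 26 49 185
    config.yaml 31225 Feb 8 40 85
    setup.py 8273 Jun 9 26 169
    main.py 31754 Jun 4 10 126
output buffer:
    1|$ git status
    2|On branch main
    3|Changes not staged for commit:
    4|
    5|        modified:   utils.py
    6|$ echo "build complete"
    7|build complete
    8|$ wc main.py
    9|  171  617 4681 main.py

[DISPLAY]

$ git status                                                 
On branch main                                               
Changes not staged for commit:                               
                                                             
        modified:   utils.py                                 
$ echo "build complete"                                      
build complete                                               
$ wc main.py                                                 
  171  617 4681 main.py                                      
$ █                                                          
                                                             
                                                             
                                                             
                                                             
                                                             
                                                             
                                                             
                                                             
                                                             
                                                             
                                                             
                                                             
                                                             
                                                             
                                                             
                                                             
                                                             
                                                             
                                                             


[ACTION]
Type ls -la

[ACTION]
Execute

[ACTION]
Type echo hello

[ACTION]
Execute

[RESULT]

$ git status                                                 
On branch main                                               
Changes not staged for commit:                               
                                                             
        modified:   utils.py                                 
$ echo "build complete"                                      
build complete                                               
$ wc main.py                                                 
  171  617 4681 main.py                                      
$ ls -la                                                     
-rw-r--r--  1 alice group     6508 Jun 14 10:54 README.md    
drwxr-xr-x  1 alice group    24665 Mar 26 10:49 src/         
-rw-r--r--  1 alice group    31225 Feb  8 10:40 config.yaml  
-rw-r--r--  1 alice group     8273 Jun  9 10:26 setup.py     
-rw-r--r--  1 alice group    31754 Jun  4 10:10 main.py      
$ echo hello                                                 
hello                                                        
$ █                                                          
                                                             
                                                             
                                                             
                                                             
                                                             
                                                             
                                                             
                                                             
                                                             
                                                             
                                                             


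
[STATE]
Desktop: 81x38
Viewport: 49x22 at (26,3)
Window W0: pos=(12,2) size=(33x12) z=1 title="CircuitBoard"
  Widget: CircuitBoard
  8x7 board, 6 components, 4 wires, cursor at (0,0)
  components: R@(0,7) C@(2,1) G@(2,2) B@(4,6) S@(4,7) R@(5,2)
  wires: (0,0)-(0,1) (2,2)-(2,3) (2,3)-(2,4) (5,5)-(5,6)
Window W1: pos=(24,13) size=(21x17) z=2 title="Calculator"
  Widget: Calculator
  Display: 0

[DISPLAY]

                  ┃                              
──────────────────┨                              
5 6 7             ┃                              
                  ┃                              
                  ┃                              
                  ┃                              
                  ┃                              
 ─ · ─ ·          ┃                              
                  ┃                              
                  ┃                              
━━━━━━━━━━━━━━━━━━┓                              
Calculator        ┃                              
──────────────────┨                              
                 0┃                              
───┬───┬───┬───┐  ┃                              
 7 │ 8 │ 9 │ ÷ │  ┃                              
───┼───┼───┼───┤  ┃                              
 4 │ 5 │ 6 │ × │  ┃                              
───┼───┼───┼───┤  ┃                              
 1 │ 2 │ 3 │ - │  ┃                              
───┼───┼───┼───┤  ┃                              
 0 │ . │ = │ + │  ┃                              


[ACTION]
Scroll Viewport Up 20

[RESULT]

                                                 
                                                 
━━━━━━━━━━━━━━━━━━┓                              
                  ┃                              
──────────────────┨                              
5 6 7             ┃                              
                  ┃                              
                  ┃                              
                  ┃                              
                  ┃                              
 ─ · ─ ·          ┃                              
                  ┃                              
                  ┃                              
━━━━━━━━━━━━━━━━━━┓                              
Calculator        ┃                              
──────────────────┨                              
                 0┃                              
───┬───┬───┬───┐  ┃                              
 7 │ 8 │ 9 │ ÷ │  ┃                              
───┼───┼───┼───┤  ┃                              
 4 │ 5 │ 6 │ × │  ┃                              
───┼───┼───┼───┤  ┃                              


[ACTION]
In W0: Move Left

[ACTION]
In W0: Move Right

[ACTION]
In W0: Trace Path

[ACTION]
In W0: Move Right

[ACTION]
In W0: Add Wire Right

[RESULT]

                                                 
                                                 
━━━━━━━━━━━━━━━━━━┓                              
                  ┃                              
──────────────────┨                              
5 6 7             ┃                              
]─ ·              ┃                              
                  ┃                              
                  ┃                              
                  ┃                              
 ─ · ─ ·          ┃                              
                  ┃                              
                  ┃                              
━━━━━━━━━━━━━━━━━━┓                              
Calculator        ┃                              
──────────────────┨                              
                 0┃                              
───┬───┬───┬───┐  ┃                              
 7 │ 8 │ 9 │ ÷ │  ┃                              
───┼───┼───┼───┤  ┃                              
 4 │ 5 │ 6 │ × │  ┃                              
───┼───┼───┼───┤  ┃                              


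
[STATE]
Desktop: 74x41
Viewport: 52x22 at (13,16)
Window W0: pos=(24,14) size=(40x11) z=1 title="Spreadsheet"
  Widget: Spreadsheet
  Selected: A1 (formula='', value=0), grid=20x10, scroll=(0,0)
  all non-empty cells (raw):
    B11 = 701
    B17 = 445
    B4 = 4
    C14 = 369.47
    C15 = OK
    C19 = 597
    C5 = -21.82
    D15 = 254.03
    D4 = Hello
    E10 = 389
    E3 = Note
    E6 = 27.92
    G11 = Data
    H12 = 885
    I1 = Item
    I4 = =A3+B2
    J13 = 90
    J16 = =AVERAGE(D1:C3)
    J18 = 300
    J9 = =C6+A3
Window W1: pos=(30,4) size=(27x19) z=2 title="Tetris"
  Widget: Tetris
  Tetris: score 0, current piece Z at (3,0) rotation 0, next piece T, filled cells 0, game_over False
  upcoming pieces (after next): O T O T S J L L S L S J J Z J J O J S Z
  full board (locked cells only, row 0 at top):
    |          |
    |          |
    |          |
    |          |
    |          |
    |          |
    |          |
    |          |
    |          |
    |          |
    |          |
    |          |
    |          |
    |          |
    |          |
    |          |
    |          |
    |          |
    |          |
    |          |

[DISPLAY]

           ┠─────┃          │              ┃──────┨ 
           ┃A1:  ┃          │              ┃      ┃ 
           ┃     ┃          │              ┃      ┃ 
           ┃-----┃          │              ┃------┃ 
           ┃  1  ┃          │              ┃   0  ┃ 
           ┃  2  ┃          │              ┃   0  ┃ 
           ┃  3  ┗━━━━━━━━━━━━━━━━━━━━━━━━━┛   0No┃ 
           ┃  4        0       4       0Hello     ┃ 
           ┗━━━━━━━━━━━━━━━━━━━━━━━━━━━━━━━━━━━━━━┛ 
                                                    
                                                    
                                                    
                                                    
                                                    
                                                    
                                                    
                                                    
                                                    
                                                    
                                                    
                                                    
                                                    


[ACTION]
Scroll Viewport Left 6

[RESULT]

                 ┠─────┃          │              ┃──
                 ┃A1:  ┃          │              ┃  
                 ┃     ┃          │              ┃  
                 ┃-----┃          │              ┃--
                 ┃  1  ┃          │              ┃  
                 ┃  2  ┃          │              ┃  
                 ┃  3  ┗━━━━━━━━━━━━━━━━━━━━━━━━━┛  
                 ┃  4        0       4       0Hello 
                 ┗━━━━━━━━━━━━━━━━━━━━━━━━━━━━━━━━━━
                                                    
                                                    
                                                    
                                                    
                                                    
                                                    
                                                    
                                                    
                                                    
                                                    
                                                    
                                                    
                                                    


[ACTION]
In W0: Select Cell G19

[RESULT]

                 ┠─────┃          │              ┃──
                 ┃G19: ┃          │              ┃  
                 ┃     ┃          │              ┃  
                 ┃-----┃          │              ┃--
                 ┃  1  ┃          │              ┃  
                 ┃  2  ┃          │              ┃  
                 ┃  3  ┗━━━━━━━━━━━━━━━━━━━━━━━━━┛  
                 ┃  4        0       4       0Hello 
                 ┗━━━━━━━━━━━━━━━━━━━━━━━━━━━━━━━━━━
                                                    
                                                    
                                                    
                                                    
                                                    
                                                    
                                                    
                                                    
                                                    
                                                    
                                                    
                                                    
                                                    


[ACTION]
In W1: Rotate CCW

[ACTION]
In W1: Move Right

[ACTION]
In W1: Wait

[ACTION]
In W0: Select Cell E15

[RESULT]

                 ┠─────┃          │              ┃──
                 ┃E15: ┃          │              ┃  
                 ┃     ┃          │              ┃  
                 ┃-----┃          │              ┃--
                 ┃  1  ┃          │              ┃  
                 ┃  2  ┃          │              ┃  
                 ┃  3  ┗━━━━━━━━━━━━━━━━━━━━━━━━━┛  
                 ┃  4        0       4       0Hello 
                 ┗━━━━━━━━━━━━━━━━━━━━━━━━━━━━━━━━━━
                                                    
                                                    
                                                    
                                                    
                                                    
                                                    
                                                    
                                                    
                                                    
                                                    
                                                    
                                                    
                                                    


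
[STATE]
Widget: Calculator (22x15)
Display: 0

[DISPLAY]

                     0
┌───┬───┬───┬───┐     
│ 7 │ 8 │ 9 │ ÷ │     
├───┼───┼───┼───┤     
│ 4 │ 5 │ 6 │ × │     
├───┼───┼───┼───┤     
│ 1 │ 2 │ 3 │ - │     
├───┼───┼───┼───┤     
│ 0 │ . │ = │ + │     
├───┼───┼───┼───┤     
│ C │ MC│ MR│ M+│     
└───┴───┴───┴───┘     
                      
                      
                      


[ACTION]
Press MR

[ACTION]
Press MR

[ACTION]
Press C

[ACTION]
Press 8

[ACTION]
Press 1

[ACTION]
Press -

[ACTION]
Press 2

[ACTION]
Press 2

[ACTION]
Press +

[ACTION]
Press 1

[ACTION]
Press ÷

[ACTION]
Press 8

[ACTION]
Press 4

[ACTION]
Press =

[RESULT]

          0.7142857143
┌───┬───┬───┬───┐     
│ 7 │ 8 │ 9 │ ÷ │     
├───┼───┼───┼───┤     
│ 4 │ 5 │ 6 │ × │     
├───┼───┼───┼───┤     
│ 1 │ 2 │ 3 │ - │     
├───┼───┼───┼───┤     
│ 0 │ . │ = │ + │     
├───┼───┼───┼───┤     
│ C │ MC│ MR│ M+│     
└───┴───┴───┴───┘     
                      
                      
                      


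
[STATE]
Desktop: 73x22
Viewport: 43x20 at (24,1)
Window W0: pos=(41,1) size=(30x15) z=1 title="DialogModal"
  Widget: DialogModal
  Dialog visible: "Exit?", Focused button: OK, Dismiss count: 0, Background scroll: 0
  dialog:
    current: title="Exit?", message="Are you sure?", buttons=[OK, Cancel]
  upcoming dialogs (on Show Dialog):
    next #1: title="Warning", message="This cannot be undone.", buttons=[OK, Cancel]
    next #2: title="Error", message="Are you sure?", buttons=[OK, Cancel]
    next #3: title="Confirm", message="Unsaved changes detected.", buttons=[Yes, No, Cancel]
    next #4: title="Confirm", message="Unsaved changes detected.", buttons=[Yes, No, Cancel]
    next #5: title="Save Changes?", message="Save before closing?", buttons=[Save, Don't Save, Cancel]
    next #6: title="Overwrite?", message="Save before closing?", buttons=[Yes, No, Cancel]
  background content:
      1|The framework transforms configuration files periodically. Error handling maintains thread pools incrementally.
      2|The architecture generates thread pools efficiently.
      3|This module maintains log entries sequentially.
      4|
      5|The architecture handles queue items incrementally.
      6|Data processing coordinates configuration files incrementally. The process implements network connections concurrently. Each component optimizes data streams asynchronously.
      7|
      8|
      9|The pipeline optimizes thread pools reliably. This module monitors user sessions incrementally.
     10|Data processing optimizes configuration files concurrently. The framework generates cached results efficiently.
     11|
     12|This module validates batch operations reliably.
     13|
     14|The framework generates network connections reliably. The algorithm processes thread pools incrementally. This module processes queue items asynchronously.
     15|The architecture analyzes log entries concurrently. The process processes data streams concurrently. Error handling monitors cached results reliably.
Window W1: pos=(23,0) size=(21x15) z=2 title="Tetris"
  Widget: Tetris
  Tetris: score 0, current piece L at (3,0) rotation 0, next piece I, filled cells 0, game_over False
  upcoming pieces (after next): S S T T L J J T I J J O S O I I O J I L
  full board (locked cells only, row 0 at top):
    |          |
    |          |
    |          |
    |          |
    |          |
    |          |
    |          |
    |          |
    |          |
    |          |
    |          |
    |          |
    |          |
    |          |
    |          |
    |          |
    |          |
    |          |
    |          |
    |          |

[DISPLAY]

 Tetris            ┃━━━━━━━━━━━━━━━━━━━━━━━
───────────────────┨ialogModal             
          │Next:   ┃───────────────────────
          │████    ┃e framework transforms 
          │        ┃e architecture generate
          │        ┃is module maintains log
          │        ┃   ┌───────────────┐   
          │        ┃e a│     Exit?     │es 
          │Score:  ┃ta │ Are you sure? │nat
          │0       ┃   │ [OK]  Cancel  │   
          │        ┃   └───────────────┘   
          │        ┃e pipeline optimizes th
          │        ┃ta processing optimizes
━━━━━━━━━━━━━━━━━━━┛                       
                 ┗━━━━━━━━━━━━━━━━━━━━━━━━━
                                           
                                           
                                           
                                           
                                           


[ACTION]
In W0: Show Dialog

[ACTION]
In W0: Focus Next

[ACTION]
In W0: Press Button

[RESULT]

 Tetris            ┃━━━━━━━━━━━━━━━━━━━━━━━
───────────────────┨ialogModal             
          │Next:   ┃───────────────────────
          │████    ┃e framework transforms 
          │        ┃e architecture generate
          │        ┃is module maintains log
          │        ┃                       
          │        ┃e architecture handles 
          │Score:  ┃ta processing coordinat
          │0       ┃                       
          │        ┃                       
          │        ┃e pipeline optimizes th
          │        ┃ta processing optimizes
━━━━━━━━━━━━━━━━━━━┛                       
                 ┗━━━━━━━━━━━━━━━━━━━━━━━━━
                                           
                                           
                                           
                                           
                                           


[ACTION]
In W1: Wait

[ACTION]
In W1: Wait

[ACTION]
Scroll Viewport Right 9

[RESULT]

s            ┃━━━━━━━━━━━━━━━━━━━━━━━━━━┓  
─────────────┨ialogModal                ┃  
    │Next:   ┃──────────────────────────┨  
    │████    ┃e framework transforms con┃  
    │        ┃e architecture generates t┃  
    │        ┃is module maintains log en┃  
    │        ┃                          ┃  
    │        ┃e architecture handles que┃  
    │Score:  ┃ta processing coordinates ┃  
    │0       ┃                          ┃  
    │        ┃                          ┃  
    │        ┃e pipeline optimizes threa┃  
    │        ┃ta processing optimizes co┃  
━━━━━━━━━━━━━┛                          ┃  
           ┗━━━━━━━━━━━━━━━━━━━━━━━━━━━━┛  
                                           
                                           
                                           
                                           
                                           


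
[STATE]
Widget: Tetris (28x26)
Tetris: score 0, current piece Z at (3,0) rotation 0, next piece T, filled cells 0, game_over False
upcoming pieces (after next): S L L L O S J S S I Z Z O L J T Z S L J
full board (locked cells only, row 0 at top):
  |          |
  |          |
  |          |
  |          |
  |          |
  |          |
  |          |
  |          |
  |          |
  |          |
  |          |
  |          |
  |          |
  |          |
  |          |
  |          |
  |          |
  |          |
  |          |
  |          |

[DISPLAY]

   ▓▓     │Next:            
    ▓▓    │ ▒               
          │▒▒▒              
          │                 
          │                 
          │                 
          │Score:           
          │0                
          │                 
          │                 
          │                 
          │                 
          │                 
          │                 
          │                 
          │                 
          │                 
          │                 
          │                 
          │                 
          │                 
          │                 
          │                 
          │                 
          │                 
          │                 


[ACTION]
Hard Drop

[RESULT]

    ▒     │Next:            
   ▒▒▒    │ ░░              
          │░░               
          │                 
          │                 
          │                 
          │Score:           
          │0                
          │                 
          │                 
          │                 
          │                 
          │                 
          │                 
          │                 
          │                 
          │                 
          │                 
   ▓▓     │                 
    ▓▓    │                 
          │                 
          │                 
          │                 
          │                 
          │                 
          │                 


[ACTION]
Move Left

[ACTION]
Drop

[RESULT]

          │Next:            
   ▒      │ ░░              
  ▒▒▒     │░░               
          │                 
          │                 
          │                 
          │Score:           
          │0                
          │                 
          │                 
          │                 
          │                 
          │                 
          │                 
          │                 
          │                 
          │                 
          │                 
   ▓▓     │                 
    ▓▓    │                 
          │                 
          │                 
          │                 
          │                 
          │                 
          │                 


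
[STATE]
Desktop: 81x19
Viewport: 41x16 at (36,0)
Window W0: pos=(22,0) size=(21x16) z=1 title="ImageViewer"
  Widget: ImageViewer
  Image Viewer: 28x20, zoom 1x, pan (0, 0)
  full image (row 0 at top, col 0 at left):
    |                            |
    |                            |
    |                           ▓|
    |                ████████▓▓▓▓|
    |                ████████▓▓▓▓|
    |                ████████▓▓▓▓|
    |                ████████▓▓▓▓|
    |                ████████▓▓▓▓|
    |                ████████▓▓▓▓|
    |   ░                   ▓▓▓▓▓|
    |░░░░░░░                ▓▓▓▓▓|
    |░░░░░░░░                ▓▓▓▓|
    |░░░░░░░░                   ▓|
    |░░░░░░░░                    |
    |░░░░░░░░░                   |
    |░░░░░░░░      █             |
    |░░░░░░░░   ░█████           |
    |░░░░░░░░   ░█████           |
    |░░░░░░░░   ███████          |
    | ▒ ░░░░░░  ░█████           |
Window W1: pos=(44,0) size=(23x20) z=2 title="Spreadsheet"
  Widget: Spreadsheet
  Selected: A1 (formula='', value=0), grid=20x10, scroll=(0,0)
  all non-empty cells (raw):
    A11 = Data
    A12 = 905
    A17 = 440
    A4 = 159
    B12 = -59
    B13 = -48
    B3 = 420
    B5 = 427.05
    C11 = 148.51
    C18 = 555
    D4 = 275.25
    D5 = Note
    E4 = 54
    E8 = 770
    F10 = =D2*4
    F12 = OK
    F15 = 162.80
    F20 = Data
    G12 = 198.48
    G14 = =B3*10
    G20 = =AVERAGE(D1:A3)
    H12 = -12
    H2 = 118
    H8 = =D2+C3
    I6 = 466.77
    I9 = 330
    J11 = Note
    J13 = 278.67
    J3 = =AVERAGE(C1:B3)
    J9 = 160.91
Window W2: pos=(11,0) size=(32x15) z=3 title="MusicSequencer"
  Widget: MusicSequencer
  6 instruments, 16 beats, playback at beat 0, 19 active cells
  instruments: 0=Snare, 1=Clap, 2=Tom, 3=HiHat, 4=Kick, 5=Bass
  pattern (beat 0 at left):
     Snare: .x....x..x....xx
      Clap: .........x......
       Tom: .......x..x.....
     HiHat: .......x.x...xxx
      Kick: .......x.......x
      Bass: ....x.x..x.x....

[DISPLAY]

━━━━━━┓ ┏━━━━━━━━━━━━━━━━━━━━━┓          
      ┃ ┃ Spreadsheet         ┃          
──────┨ ┠─────────────────────┨          
      ┃ ┃A1:                  ┃          
      ┃ ┃       A       B     ┃          
      ┃ ┃---------------------┃          
      ┃ ┃  1      [0]       0 ┃          
      ┃ ┃  2        0       0 ┃          
      ┃ ┃  3        0     420 ┃          
      ┃ ┃  4      159       0 ┃          
      ┃ ┃  5        0  427.05 ┃          
      ┃ ┃  6        0       0 ┃          
      ┃ ┃  7        0       0 ┃          
      ┃ ┃  8        0       0 ┃          
━━━━━━┛ ┃  9        0       0 ┃          
━━━━━━┛ ┃ 10        0       0 ┃          


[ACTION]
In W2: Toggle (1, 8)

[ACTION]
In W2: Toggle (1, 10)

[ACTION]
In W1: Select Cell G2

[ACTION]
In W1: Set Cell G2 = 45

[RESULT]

━━━━━━┓ ┏━━━━━━━━━━━━━━━━━━━━━┓          
      ┃ ┃ Spreadsheet         ┃          
──────┨ ┠─────────────────────┨          
      ┃ ┃G2: 45               ┃          
      ┃ ┃       A       B     ┃          
      ┃ ┃---------------------┃          
      ┃ ┃  1        0       0 ┃          
      ┃ ┃  2        0       0 ┃          
      ┃ ┃  3        0     420 ┃          
      ┃ ┃  4      159       0 ┃          
      ┃ ┃  5        0  427.05 ┃          
      ┃ ┃  6        0       0 ┃          
      ┃ ┃  7        0       0 ┃          
      ┃ ┃  8        0       0 ┃          
━━━━━━┛ ┃  9        0       0 ┃          
━━━━━━┛ ┃ 10        0       0 ┃          


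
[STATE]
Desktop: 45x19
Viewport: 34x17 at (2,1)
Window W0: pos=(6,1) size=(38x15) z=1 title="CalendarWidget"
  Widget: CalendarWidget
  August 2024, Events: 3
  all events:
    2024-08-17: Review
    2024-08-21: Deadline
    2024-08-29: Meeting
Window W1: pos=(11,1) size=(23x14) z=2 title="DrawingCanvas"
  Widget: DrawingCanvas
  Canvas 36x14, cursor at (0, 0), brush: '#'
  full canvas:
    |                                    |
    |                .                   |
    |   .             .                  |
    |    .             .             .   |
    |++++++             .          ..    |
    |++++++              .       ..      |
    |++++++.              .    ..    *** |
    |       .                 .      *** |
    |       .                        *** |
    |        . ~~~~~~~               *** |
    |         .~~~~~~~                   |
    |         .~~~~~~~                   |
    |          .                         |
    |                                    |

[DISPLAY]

    ┏━━━━┏━━━━━━━━━━━━━━━━━━━━━┓━━
    ┃ Cal┃ DrawingCanvas       ┃  
    ┠────┠─────────────────────┨──
    ┃    ┃+                    ┃  
    ┃Mo T┃                .    ┃  
    ┃    ┃   .             .   ┃  
    ┃ 5  ┃    .             .  ┃  
    ┃12 1┃++++++             . ┃  
    ┃19 2┃++++++              .┃  
    ┃26 2┃++++++.              ┃  
    ┃    ┃       .             ┃  
    ┃    ┃       .             ┃  
    ┃    ┃        . ~~~~~~~    ┃  
    ┃    ┗━━━━━━━━━━━━━━━━━━━━━┛  
    ┗━━━━━━━━━━━━━━━━━━━━━━━━━━━━━
                                  
                                  


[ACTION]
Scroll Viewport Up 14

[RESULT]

                                  
    ┏━━━━┏━━━━━━━━━━━━━━━━━━━━━┓━━
    ┃ Cal┃ DrawingCanvas       ┃  
    ┠────┠─────────────────────┨──
    ┃    ┃+                    ┃  
    ┃Mo T┃                .    ┃  
    ┃    ┃   .             .   ┃  
    ┃ 5  ┃    .             .  ┃  
    ┃12 1┃++++++             . ┃  
    ┃19 2┃++++++              .┃  
    ┃26 2┃++++++.              ┃  
    ┃    ┃       .             ┃  
    ┃    ┃       .             ┃  
    ┃    ┃        . ~~~~~~~    ┃  
    ┃    ┗━━━━━━━━━━━━━━━━━━━━━┛  
    ┗━━━━━━━━━━━━━━━━━━━━━━━━━━━━━
                                  


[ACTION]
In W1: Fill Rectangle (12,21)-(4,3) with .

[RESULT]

                                  
    ┏━━━━┏━━━━━━━━━━━━━━━━━━━━━┓━━
    ┃ Cal┃ DrawingCanvas       ┃  
    ┠────┠─────────────────────┨──
    ┃    ┃+                    ┃  
    ┃Mo T┃                .    ┃  
    ┃    ┃   .             .   ┃  
    ┃ 5  ┃    .             .  ┃  
    ┃12 1┃+++..................┃  
    ┃19 2┃+++..................┃  
    ┃26 2┃+++..................┃  
    ┃    ┃   ..................┃  
    ┃    ┃   ..................┃  
    ┃    ┃   ..................┃  
    ┃    ┗━━━━━━━━━━━━━━━━━━━━━┛  
    ┗━━━━━━━━━━━━━━━━━━━━━━━━━━━━━
                                  


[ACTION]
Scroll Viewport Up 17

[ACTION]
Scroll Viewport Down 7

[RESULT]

    ┃ Cal┃ DrawingCanvas       ┃  
    ┠────┠─────────────────────┨──
    ┃    ┃+                    ┃  
    ┃Mo T┃                .    ┃  
    ┃    ┃   .             .   ┃  
    ┃ 5  ┃    .             .  ┃  
    ┃12 1┃+++..................┃  
    ┃19 2┃+++..................┃  
    ┃26 2┃+++..................┃  
    ┃    ┃   ..................┃  
    ┃    ┃   ..................┃  
    ┃    ┃   ..................┃  
    ┃    ┗━━━━━━━━━━━━━━━━━━━━━┛  
    ┗━━━━━━━━━━━━━━━━━━━━━━━━━━━━━
                                  
                                  
                                  


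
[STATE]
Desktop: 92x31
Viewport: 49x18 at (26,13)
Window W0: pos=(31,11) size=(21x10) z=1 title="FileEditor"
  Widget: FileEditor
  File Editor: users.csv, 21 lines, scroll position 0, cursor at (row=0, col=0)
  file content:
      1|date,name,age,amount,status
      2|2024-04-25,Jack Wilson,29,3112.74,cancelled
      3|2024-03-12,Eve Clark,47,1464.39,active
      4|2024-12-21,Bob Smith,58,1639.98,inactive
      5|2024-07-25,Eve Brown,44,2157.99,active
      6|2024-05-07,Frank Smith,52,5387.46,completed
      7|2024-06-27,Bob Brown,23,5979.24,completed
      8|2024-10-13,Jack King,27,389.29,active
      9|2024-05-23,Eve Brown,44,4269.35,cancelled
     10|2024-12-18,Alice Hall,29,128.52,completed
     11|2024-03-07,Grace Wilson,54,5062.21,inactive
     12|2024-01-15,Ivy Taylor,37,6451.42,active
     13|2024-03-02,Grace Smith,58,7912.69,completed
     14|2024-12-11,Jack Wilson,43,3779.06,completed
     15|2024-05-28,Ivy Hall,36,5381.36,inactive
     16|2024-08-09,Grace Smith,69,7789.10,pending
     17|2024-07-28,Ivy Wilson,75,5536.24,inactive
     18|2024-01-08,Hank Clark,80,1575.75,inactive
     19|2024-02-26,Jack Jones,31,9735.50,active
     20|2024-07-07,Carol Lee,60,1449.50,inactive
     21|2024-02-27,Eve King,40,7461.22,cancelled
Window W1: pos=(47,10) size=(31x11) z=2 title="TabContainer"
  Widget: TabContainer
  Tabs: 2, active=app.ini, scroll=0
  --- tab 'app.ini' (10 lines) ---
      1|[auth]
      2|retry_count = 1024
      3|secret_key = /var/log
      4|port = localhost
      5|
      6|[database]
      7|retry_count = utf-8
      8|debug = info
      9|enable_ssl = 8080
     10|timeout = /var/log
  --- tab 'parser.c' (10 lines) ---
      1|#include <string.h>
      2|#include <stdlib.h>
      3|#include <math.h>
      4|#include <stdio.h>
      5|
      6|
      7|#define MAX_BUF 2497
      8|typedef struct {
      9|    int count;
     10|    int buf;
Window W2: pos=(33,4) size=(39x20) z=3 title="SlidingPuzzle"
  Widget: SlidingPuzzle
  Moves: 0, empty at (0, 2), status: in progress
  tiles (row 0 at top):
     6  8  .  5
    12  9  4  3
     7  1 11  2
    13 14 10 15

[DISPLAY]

     ┠─┃├────┼────┼────┼────┤                ┃   
     ┃█┃│ 13 │ 14 │ 10 │ 15 │                ┃───
     ┃2┃└────┴────┴────┴────┘                ┃   
     ┃2┃Moves: 0                             ┃   
     ┃2┃                                     ┃   
     ┃2┃                                     ┃   
     ┃2┃                                     ┃   
     ┗━┃                                     ┃━━━
       ┃                                     ┃   
       ┃                                     ┃   
       ┗━━━━━━━━━━━━━━━━━━━━━━━━━━━━━━━━━━━━━┛   
                                                 
                                                 
                                                 
                                                 
                                                 
                                                 
                                                 


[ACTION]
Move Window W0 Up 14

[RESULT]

       ┃├────┼────┼────┼────┤                ┃   
       ┃│ 13 │ 14 │ 10 │ 15 │                ┃───
       ┃└────┴────┴────┴────┘                ┃   
       ┃Moves: 0                             ┃   
       ┃                                     ┃   
       ┃                                     ┃   
       ┃                                     ┃   
       ┃                                     ┃━━━
       ┃                                     ┃   
       ┃                                     ┃   
       ┗━━━━━━━━━━━━━━━━━━━━━━━━━━━━━━━━━━━━━┛   
                                                 
                                                 
                                                 
                                                 
                                                 
                                                 
                                                 


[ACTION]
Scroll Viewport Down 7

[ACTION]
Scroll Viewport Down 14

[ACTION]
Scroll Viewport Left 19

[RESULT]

                          ┃├────┼────┼────┼────┤ 
                          ┃│ 13 │ 14 │ 10 │ 15 │ 
                          ┃└────┴────┴────┴────┘ 
                          ┃Moves: 0              
                          ┃                      
                          ┃                      
                          ┃                      
                          ┃                      
                          ┃                      
                          ┃                      
                          ┗━━━━━━━━━━━━━━━━━━━━━━
                                                 
                                                 
                                                 
                                                 
                                                 
                                                 
                                                 
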